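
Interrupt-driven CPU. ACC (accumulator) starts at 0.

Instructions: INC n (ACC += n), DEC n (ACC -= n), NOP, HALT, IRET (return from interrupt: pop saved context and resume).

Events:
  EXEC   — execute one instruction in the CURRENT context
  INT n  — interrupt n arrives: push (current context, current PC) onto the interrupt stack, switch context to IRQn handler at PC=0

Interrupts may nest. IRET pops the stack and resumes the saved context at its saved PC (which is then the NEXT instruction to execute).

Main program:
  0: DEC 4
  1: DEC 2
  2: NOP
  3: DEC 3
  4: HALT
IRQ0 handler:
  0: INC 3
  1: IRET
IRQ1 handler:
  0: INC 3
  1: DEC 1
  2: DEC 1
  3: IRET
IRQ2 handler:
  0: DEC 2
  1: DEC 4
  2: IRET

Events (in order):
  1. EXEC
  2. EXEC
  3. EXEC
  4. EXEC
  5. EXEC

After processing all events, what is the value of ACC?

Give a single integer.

Answer: -9

Derivation:
Event 1 (EXEC): [MAIN] PC=0: DEC 4 -> ACC=-4
Event 2 (EXEC): [MAIN] PC=1: DEC 2 -> ACC=-6
Event 3 (EXEC): [MAIN] PC=2: NOP
Event 4 (EXEC): [MAIN] PC=3: DEC 3 -> ACC=-9
Event 5 (EXEC): [MAIN] PC=4: HALT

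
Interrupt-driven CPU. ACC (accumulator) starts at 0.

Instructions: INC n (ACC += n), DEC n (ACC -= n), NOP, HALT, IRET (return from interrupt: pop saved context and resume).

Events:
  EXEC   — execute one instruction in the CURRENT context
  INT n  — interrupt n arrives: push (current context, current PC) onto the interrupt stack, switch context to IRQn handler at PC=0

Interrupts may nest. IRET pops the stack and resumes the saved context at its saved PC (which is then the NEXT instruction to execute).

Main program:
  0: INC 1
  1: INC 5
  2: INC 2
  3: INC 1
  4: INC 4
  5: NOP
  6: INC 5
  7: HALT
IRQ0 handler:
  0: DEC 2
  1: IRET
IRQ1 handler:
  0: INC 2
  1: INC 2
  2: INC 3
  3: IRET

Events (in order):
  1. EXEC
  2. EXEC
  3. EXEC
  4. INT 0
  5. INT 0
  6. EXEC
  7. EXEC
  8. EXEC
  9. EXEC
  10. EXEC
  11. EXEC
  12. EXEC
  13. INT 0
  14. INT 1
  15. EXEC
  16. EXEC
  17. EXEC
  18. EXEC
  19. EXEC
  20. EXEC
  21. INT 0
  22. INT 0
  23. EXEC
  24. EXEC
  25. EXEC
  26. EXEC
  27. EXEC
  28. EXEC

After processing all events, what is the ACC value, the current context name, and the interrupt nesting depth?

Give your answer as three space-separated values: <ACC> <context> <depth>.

Answer: 15 MAIN 0

Derivation:
Event 1 (EXEC): [MAIN] PC=0: INC 1 -> ACC=1
Event 2 (EXEC): [MAIN] PC=1: INC 5 -> ACC=6
Event 3 (EXEC): [MAIN] PC=2: INC 2 -> ACC=8
Event 4 (INT 0): INT 0 arrives: push (MAIN, PC=3), enter IRQ0 at PC=0 (depth now 1)
Event 5 (INT 0): INT 0 arrives: push (IRQ0, PC=0), enter IRQ0 at PC=0 (depth now 2)
Event 6 (EXEC): [IRQ0] PC=0: DEC 2 -> ACC=6
Event 7 (EXEC): [IRQ0] PC=1: IRET -> resume IRQ0 at PC=0 (depth now 1)
Event 8 (EXEC): [IRQ0] PC=0: DEC 2 -> ACC=4
Event 9 (EXEC): [IRQ0] PC=1: IRET -> resume MAIN at PC=3 (depth now 0)
Event 10 (EXEC): [MAIN] PC=3: INC 1 -> ACC=5
Event 11 (EXEC): [MAIN] PC=4: INC 4 -> ACC=9
Event 12 (EXEC): [MAIN] PC=5: NOP
Event 13 (INT 0): INT 0 arrives: push (MAIN, PC=6), enter IRQ0 at PC=0 (depth now 1)
Event 14 (INT 1): INT 1 arrives: push (IRQ0, PC=0), enter IRQ1 at PC=0 (depth now 2)
Event 15 (EXEC): [IRQ1] PC=0: INC 2 -> ACC=11
Event 16 (EXEC): [IRQ1] PC=1: INC 2 -> ACC=13
Event 17 (EXEC): [IRQ1] PC=2: INC 3 -> ACC=16
Event 18 (EXEC): [IRQ1] PC=3: IRET -> resume IRQ0 at PC=0 (depth now 1)
Event 19 (EXEC): [IRQ0] PC=0: DEC 2 -> ACC=14
Event 20 (EXEC): [IRQ0] PC=1: IRET -> resume MAIN at PC=6 (depth now 0)
Event 21 (INT 0): INT 0 arrives: push (MAIN, PC=6), enter IRQ0 at PC=0 (depth now 1)
Event 22 (INT 0): INT 0 arrives: push (IRQ0, PC=0), enter IRQ0 at PC=0 (depth now 2)
Event 23 (EXEC): [IRQ0] PC=0: DEC 2 -> ACC=12
Event 24 (EXEC): [IRQ0] PC=1: IRET -> resume IRQ0 at PC=0 (depth now 1)
Event 25 (EXEC): [IRQ0] PC=0: DEC 2 -> ACC=10
Event 26 (EXEC): [IRQ0] PC=1: IRET -> resume MAIN at PC=6 (depth now 0)
Event 27 (EXEC): [MAIN] PC=6: INC 5 -> ACC=15
Event 28 (EXEC): [MAIN] PC=7: HALT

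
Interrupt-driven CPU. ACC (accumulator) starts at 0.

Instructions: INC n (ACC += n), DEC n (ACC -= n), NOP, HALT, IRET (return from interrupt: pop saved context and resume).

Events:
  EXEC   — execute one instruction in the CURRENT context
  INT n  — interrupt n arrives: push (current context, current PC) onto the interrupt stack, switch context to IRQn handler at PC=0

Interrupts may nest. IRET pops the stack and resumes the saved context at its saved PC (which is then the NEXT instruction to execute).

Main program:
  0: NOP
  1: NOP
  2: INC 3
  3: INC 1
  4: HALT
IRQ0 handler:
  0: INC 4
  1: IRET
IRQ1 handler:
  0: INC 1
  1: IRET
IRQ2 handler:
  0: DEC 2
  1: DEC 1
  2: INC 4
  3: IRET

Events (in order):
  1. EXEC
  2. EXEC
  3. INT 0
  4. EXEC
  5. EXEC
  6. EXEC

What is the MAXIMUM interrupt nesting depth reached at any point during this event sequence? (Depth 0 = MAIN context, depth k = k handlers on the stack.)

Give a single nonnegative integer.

Answer: 1

Derivation:
Event 1 (EXEC): [MAIN] PC=0: NOP [depth=0]
Event 2 (EXEC): [MAIN] PC=1: NOP [depth=0]
Event 3 (INT 0): INT 0 arrives: push (MAIN, PC=2), enter IRQ0 at PC=0 (depth now 1) [depth=1]
Event 4 (EXEC): [IRQ0] PC=0: INC 4 -> ACC=4 [depth=1]
Event 5 (EXEC): [IRQ0] PC=1: IRET -> resume MAIN at PC=2 (depth now 0) [depth=0]
Event 6 (EXEC): [MAIN] PC=2: INC 3 -> ACC=7 [depth=0]
Max depth observed: 1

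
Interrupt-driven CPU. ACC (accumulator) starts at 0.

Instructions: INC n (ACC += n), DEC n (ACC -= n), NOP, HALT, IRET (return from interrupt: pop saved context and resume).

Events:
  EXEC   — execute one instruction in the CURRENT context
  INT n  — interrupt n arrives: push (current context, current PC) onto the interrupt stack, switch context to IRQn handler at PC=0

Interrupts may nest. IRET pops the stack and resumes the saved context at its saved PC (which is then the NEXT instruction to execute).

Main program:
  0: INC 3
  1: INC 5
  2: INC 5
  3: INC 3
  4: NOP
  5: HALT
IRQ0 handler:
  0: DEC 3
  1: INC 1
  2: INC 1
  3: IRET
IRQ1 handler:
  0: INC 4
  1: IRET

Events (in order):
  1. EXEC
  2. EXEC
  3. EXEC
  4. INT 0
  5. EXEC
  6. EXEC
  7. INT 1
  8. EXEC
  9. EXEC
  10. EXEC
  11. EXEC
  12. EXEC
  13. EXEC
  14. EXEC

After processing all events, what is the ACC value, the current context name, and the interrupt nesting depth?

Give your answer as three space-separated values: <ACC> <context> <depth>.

Event 1 (EXEC): [MAIN] PC=0: INC 3 -> ACC=3
Event 2 (EXEC): [MAIN] PC=1: INC 5 -> ACC=8
Event 3 (EXEC): [MAIN] PC=2: INC 5 -> ACC=13
Event 4 (INT 0): INT 0 arrives: push (MAIN, PC=3), enter IRQ0 at PC=0 (depth now 1)
Event 5 (EXEC): [IRQ0] PC=0: DEC 3 -> ACC=10
Event 6 (EXEC): [IRQ0] PC=1: INC 1 -> ACC=11
Event 7 (INT 1): INT 1 arrives: push (IRQ0, PC=2), enter IRQ1 at PC=0 (depth now 2)
Event 8 (EXEC): [IRQ1] PC=0: INC 4 -> ACC=15
Event 9 (EXEC): [IRQ1] PC=1: IRET -> resume IRQ0 at PC=2 (depth now 1)
Event 10 (EXEC): [IRQ0] PC=2: INC 1 -> ACC=16
Event 11 (EXEC): [IRQ0] PC=3: IRET -> resume MAIN at PC=3 (depth now 0)
Event 12 (EXEC): [MAIN] PC=3: INC 3 -> ACC=19
Event 13 (EXEC): [MAIN] PC=4: NOP
Event 14 (EXEC): [MAIN] PC=5: HALT

Answer: 19 MAIN 0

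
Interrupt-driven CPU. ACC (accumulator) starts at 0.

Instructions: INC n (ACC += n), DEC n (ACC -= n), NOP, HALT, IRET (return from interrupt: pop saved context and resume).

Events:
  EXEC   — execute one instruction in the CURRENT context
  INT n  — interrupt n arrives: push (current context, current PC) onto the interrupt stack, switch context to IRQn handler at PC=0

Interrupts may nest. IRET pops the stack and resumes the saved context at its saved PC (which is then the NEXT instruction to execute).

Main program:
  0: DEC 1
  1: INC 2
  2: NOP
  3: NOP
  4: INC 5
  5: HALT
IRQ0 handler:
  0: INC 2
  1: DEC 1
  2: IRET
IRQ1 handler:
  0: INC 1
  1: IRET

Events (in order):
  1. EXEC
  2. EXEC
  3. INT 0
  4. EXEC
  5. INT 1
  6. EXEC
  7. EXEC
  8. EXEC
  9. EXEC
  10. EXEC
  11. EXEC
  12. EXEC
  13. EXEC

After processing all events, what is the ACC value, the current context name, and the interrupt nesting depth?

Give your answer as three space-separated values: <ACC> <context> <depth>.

Event 1 (EXEC): [MAIN] PC=0: DEC 1 -> ACC=-1
Event 2 (EXEC): [MAIN] PC=1: INC 2 -> ACC=1
Event 3 (INT 0): INT 0 arrives: push (MAIN, PC=2), enter IRQ0 at PC=0 (depth now 1)
Event 4 (EXEC): [IRQ0] PC=0: INC 2 -> ACC=3
Event 5 (INT 1): INT 1 arrives: push (IRQ0, PC=1), enter IRQ1 at PC=0 (depth now 2)
Event 6 (EXEC): [IRQ1] PC=0: INC 1 -> ACC=4
Event 7 (EXEC): [IRQ1] PC=1: IRET -> resume IRQ0 at PC=1 (depth now 1)
Event 8 (EXEC): [IRQ0] PC=1: DEC 1 -> ACC=3
Event 9 (EXEC): [IRQ0] PC=2: IRET -> resume MAIN at PC=2 (depth now 0)
Event 10 (EXEC): [MAIN] PC=2: NOP
Event 11 (EXEC): [MAIN] PC=3: NOP
Event 12 (EXEC): [MAIN] PC=4: INC 5 -> ACC=8
Event 13 (EXEC): [MAIN] PC=5: HALT

Answer: 8 MAIN 0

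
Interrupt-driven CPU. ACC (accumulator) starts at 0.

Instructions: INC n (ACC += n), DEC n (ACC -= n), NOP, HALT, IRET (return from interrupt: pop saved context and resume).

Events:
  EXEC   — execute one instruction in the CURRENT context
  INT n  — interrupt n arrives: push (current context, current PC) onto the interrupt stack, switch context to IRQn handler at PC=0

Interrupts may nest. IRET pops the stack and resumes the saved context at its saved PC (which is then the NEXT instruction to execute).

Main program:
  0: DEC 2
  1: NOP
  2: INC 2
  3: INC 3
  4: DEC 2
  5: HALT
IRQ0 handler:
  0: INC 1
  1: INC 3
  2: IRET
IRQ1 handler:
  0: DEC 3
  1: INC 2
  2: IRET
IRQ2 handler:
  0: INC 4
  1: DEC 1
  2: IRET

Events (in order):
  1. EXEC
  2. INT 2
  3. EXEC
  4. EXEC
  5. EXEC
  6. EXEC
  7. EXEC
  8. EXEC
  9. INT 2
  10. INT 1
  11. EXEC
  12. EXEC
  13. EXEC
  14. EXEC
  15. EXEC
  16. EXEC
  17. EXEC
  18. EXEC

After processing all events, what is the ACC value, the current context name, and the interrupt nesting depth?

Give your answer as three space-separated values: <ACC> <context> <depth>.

Answer: 6 MAIN 0

Derivation:
Event 1 (EXEC): [MAIN] PC=0: DEC 2 -> ACC=-2
Event 2 (INT 2): INT 2 arrives: push (MAIN, PC=1), enter IRQ2 at PC=0 (depth now 1)
Event 3 (EXEC): [IRQ2] PC=0: INC 4 -> ACC=2
Event 4 (EXEC): [IRQ2] PC=1: DEC 1 -> ACC=1
Event 5 (EXEC): [IRQ2] PC=2: IRET -> resume MAIN at PC=1 (depth now 0)
Event 6 (EXEC): [MAIN] PC=1: NOP
Event 7 (EXEC): [MAIN] PC=2: INC 2 -> ACC=3
Event 8 (EXEC): [MAIN] PC=3: INC 3 -> ACC=6
Event 9 (INT 2): INT 2 arrives: push (MAIN, PC=4), enter IRQ2 at PC=0 (depth now 1)
Event 10 (INT 1): INT 1 arrives: push (IRQ2, PC=0), enter IRQ1 at PC=0 (depth now 2)
Event 11 (EXEC): [IRQ1] PC=0: DEC 3 -> ACC=3
Event 12 (EXEC): [IRQ1] PC=1: INC 2 -> ACC=5
Event 13 (EXEC): [IRQ1] PC=2: IRET -> resume IRQ2 at PC=0 (depth now 1)
Event 14 (EXEC): [IRQ2] PC=0: INC 4 -> ACC=9
Event 15 (EXEC): [IRQ2] PC=1: DEC 1 -> ACC=8
Event 16 (EXEC): [IRQ2] PC=2: IRET -> resume MAIN at PC=4 (depth now 0)
Event 17 (EXEC): [MAIN] PC=4: DEC 2 -> ACC=6
Event 18 (EXEC): [MAIN] PC=5: HALT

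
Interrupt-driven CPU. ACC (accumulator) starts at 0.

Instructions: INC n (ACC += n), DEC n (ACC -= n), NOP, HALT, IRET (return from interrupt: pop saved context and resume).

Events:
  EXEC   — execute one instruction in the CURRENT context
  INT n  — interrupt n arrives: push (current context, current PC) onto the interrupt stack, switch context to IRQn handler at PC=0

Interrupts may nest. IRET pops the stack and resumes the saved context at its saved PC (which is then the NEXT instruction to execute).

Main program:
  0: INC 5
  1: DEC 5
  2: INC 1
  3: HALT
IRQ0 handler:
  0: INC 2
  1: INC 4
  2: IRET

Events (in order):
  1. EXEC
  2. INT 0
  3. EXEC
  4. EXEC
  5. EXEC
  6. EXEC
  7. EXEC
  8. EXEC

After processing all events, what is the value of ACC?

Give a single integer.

Answer: 7

Derivation:
Event 1 (EXEC): [MAIN] PC=0: INC 5 -> ACC=5
Event 2 (INT 0): INT 0 arrives: push (MAIN, PC=1), enter IRQ0 at PC=0 (depth now 1)
Event 3 (EXEC): [IRQ0] PC=0: INC 2 -> ACC=7
Event 4 (EXEC): [IRQ0] PC=1: INC 4 -> ACC=11
Event 5 (EXEC): [IRQ0] PC=2: IRET -> resume MAIN at PC=1 (depth now 0)
Event 6 (EXEC): [MAIN] PC=1: DEC 5 -> ACC=6
Event 7 (EXEC): [MAIN] PC=2: INC 1 -> ACC=7
Event 8 (EXEC): [MAIN] PC=3: HALT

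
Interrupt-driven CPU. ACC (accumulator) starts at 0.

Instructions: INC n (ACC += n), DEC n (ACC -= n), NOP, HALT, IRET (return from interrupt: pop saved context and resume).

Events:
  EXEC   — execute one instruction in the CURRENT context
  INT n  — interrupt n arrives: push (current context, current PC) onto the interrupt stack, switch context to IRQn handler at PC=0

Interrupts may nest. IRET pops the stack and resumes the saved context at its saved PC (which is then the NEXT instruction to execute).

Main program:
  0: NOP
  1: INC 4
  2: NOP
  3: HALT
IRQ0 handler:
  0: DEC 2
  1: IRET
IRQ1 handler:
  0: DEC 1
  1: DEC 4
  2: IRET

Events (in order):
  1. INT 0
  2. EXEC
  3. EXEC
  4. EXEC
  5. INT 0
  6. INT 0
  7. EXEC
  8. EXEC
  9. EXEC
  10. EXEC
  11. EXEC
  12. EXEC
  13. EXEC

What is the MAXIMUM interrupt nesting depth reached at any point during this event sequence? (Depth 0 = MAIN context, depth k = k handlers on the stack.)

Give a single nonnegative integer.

Answer: 2

Derivation:
Event 1 (INT 0): INT 0 arrives: push (MAIN, PC=0), enter IRQ0 at PC=0 (depth now 1) [depth=1]
Event 2 (EXEC): [IRQ0] PC=0: DEC 2 -> ACC=-2 [depth=1]
Event 3 (EXEC): [IRQ0] PC=1: IRET -> resume MAIN at PC=0 (depth now 0) [depth=0]
Event 4 (EXEC): [MAIN] PC=0: NOP [depth=0]
Event 5 (INT 0): INT 0 arrives: push (MAIN, PC=1), enter IRQ0 at PC=0 (depth now 1) [depth=1]
Event 6 (INT 0): INT 0 arrives: push (IRQ0, PC=0), enter IRQ0 at PC=0 (depth now 2) [depth=2]
Event 7 (EXEC): [IRQ0] PC=0: DEC 2 -> ACC=-4 [depth=2]
Event 8 (EXEC): [IRQ0] PC=1: IRET -> resume IRQ0 at PC=0 (depth now 1) [depth=1]
Event 9 (EXEC): [IRQ0] PC=0: DEC 2 -> ACC=-6 [depth=1]
Event 10 (EXEC): [IRQ0] PC=1: IRET -> resume MAIN at PC=1 (depth now 0) [depth=0]
Event 11 (EXEC): [MAIN] PC=1: INC 4 -> ACC=-2 [depth=0]
Event 12 (EXEC): [MAIN] PC=2: NOP [depth=0]
Event 13 (EXEC): [MAIN] PC=3: HALT [depth=0]
Max depth observed: 2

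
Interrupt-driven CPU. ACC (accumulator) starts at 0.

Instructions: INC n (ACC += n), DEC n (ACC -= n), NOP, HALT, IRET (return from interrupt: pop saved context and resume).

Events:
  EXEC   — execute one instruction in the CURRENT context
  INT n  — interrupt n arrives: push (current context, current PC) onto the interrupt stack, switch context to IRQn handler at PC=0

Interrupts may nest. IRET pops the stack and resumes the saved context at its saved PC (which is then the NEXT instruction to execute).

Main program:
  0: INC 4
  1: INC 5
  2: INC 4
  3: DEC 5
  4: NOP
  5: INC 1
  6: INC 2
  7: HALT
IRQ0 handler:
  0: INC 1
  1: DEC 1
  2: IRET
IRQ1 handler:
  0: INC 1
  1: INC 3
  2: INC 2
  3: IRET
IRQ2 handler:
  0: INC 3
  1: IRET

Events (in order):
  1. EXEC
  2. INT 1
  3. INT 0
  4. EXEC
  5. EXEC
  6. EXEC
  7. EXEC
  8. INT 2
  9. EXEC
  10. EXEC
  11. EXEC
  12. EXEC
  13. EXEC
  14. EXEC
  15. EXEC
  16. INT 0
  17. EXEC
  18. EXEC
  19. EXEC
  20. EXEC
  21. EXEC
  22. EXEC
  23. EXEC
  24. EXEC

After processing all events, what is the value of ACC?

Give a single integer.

Answer: 20

Derivation:
Event 1 (EXEC): [MAIN] PC=0: INC 4 -> ACC=4
Event 2 (INT 1): INT 1 arrives: push (MAIN, PC=1), enter IRQ1 at PC=0 (depth now 1)
Event 3 (INT 0): INT 0 arrives: push (IRQ1, PC=0), enter IRQ0 at PC=0 (depth now 2)
Event 4 (EXEC): [IRQ0] PC=0: INC 1 -> ACC=5
Event 5 (EXEC): [IRQ0] PC=1: DEC 1 -> ACC=4
Event 6 (EXEC): [IRQ0] PC=2: IRET -> resume IRQ1 at PC=0 (depth now 1)
Event 7 (EXEC): [IRQ1] PC=0: INC 1 -> ACC=5
Event 8 (INT 2): INT 2 arrives: push (IRQ1, PC=1), enter IRQ2 at PC=0 (depth now 2)
Event 9 (EXEC): [IRQ2] PC=0: INC 3 -> ACC=8
Event 10 (EXEC): [IRQ2] PC=1: IRET -> resume IRQ1 at PC=1 (depth now 1)
Event 11 (EXEC): [IRQ1] PC=1: INC 3 -> ACC=11
Event 12 (EXEC): [IRQ1] PC=2: INC 2 -> ACC=13
Event 13 (EXEC): [IRQ1] PC=3: IRET -> resume MAIN at PC=1 (depth now 0)
Event 14 (EXEC): [MAIN] PC=1: INC 5 -> ACC=18
Event 15 (EXEC): [MAIN] PC=2: INC 4 -> ACC=22
Event 16 (INT 0): INT 0 arrives: push (MAIN, PC=3), enter IRQ0 at PC=0 (depth now 1)
Event 17 (EXEC): [IRQ0] PC=0: INC 1 -> ACC=23
Event 18 (EXEC): [IRQ0] PC=1: DEC 1 -> ACC=22
Event 19 (EXEC): [IRQ0] PC=2: IRET -> resume MAIN at PC=3 (depth now 0)
Event 20 (EXEC): [MAIN] PC=3: DEC 5 -> ACC=17
Event 21 (EXEC): [MAIN] PC=4: NOP
Event 22 (EXEC): [MAIN] PC=5: INC 1 -> ACC=18
Event 23 (EXEC): [MAIN] PC=6: INC 2 -> ACC=20
Event 24 (EXEC): [MAIN] PC=7: HALT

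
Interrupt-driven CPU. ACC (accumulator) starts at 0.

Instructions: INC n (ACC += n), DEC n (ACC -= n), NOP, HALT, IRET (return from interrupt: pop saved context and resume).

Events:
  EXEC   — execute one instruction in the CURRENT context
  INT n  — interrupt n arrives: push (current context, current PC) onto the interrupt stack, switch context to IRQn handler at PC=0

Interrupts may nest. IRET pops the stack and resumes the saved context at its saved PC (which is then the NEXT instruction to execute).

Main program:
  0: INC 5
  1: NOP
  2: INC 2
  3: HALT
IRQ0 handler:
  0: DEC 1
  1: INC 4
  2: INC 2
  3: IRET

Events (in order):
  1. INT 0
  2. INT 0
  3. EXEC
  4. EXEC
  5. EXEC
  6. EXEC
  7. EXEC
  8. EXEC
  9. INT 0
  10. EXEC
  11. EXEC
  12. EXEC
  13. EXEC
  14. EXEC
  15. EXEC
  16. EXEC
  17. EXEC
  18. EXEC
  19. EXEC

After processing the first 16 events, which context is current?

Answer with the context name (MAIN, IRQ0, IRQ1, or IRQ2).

Event 1 (INT 0): INT 0 arrives: push (MAIN, PC=0), enter IRQ0 at PC=0 (depth now 1)
Event 2 (INT 0): INT 0 arrives: push (IRQ0, PC=0), enter IRQ0 at PC=0 (depth now 2)
Event 3 (EXEC): [IRQ0] PC=0: DEC 1 -> ACC=-1
Event 4 (EXEC): [IRQ0] PC=1: INC 4 -> ACC=3
Event 5 (EXEC): [IRQ0] PC=2: INC 2 -> ACC=5
Event 6 (EXEC): [IRQ0] PC=3: IRET -> resume IRQ0 at PC=0 (depth now 1)
Event 7 (EXEC): [IRQ0] PC=0: DEC 1 -> ACC=4
Event 8 (EXEC): [IRQ0] PC=1: INC 4 -> ACC=8
Event 9 (INT 0): INT 0 arrives: push (IRQ0, PC=2), enter IRQ0 at PC=0 (depth now 2)
Event 10 (EXEC): [IRQ0] PC=0: DEC 1 -> ACC=7
Event 11 (EXEC): [IRQ0] PC=1: INC 4 -> ACC=11
Event 12 (EXEC): [IRQ0] PC=2: INC 2 -> ACC=13
Event 13 (EXEC): [IRQ0] PC=3: IRET -> resume IRQ0 at PC=2 (depth now 1)
Event 14 (EXEC): [IRQ0] PC=2: INC 2 -> ACC=15
Event 15 (EXEC): [IRQ0] PC=3: IRET -> resume MAIN at PC=0 (depth now 0)
Event 16 (EXEC): [MAIN] PC=0: INC 5 -> ACC=20

Answer: MAIN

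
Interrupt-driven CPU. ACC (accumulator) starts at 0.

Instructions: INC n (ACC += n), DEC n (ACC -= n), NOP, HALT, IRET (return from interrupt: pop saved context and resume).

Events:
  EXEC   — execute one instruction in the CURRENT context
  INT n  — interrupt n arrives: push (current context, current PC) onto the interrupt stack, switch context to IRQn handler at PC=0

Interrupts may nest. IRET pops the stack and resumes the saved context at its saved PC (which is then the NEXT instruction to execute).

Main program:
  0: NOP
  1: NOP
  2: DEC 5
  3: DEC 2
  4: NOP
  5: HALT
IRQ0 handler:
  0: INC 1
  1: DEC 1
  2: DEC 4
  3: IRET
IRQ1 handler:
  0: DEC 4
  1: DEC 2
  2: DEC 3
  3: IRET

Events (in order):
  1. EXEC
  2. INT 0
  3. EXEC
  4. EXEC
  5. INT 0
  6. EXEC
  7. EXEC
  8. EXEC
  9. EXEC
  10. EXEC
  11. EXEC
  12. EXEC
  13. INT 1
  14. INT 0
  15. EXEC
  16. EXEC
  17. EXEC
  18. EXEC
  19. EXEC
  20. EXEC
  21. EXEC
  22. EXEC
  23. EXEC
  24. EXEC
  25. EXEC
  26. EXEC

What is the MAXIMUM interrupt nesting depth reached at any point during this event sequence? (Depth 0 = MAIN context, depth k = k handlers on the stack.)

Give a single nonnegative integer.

Answer: 2

Derivation:
Event 1 (EXEC): [MAIN] PC=0: NOP [depth=0]
Event 2 (INT 0): INT 0 arrives: push (MAIN, PC=1), enter IRQ0 at PC=0 (depth now 1) [depth=1]
Event 3 (EXEC): [IRQ0] PC=0: INC 1 -> ACC=1 [depth=1]
Event 4 (EXEC): [IRQ0] PC=1: DEC 1 -> ACC=0 [depth=1]
Event 5 (INT 0): INT 0 arrives: push (IRQ0, PC=2), enter IRQ0 at PC=0 (depth now 2) [depth=2]
Event 6 (EXEC): [IRQ0] PC=0: INC 1 -> ACC=1 [depth=2]
Event 7 (EXEC): [IRQ0] PC=1: DEC 1 -> ACC=0 [depth=2]
Event 8 (EXEC): [IRQ0] PC=2: DEC 4 -> ACC=-4 [depth=2]
Event 9 (EXEC): [IRQ0] PC=3: IRET -> resume IRQ0 at PC=2 (depth now 1) [depth=1]
Event 10 (EXEC): [IRQ0] PC=2: DEC 4 -> ACC=-8 [depth=1]
Event 11 (EXEC): [IRQ0] PC=3: IRET -> resume MAIN at PC=1 (depth now 0) [depth=0]
Event 12 (EXEC): [MAIN] PC=1: NOP [depth=0]
Event 13 (INT 1): INT 1 arrives: push (MAIN, PC=2), enter IRQ1 at PC=0 (depth now 1) [depth=1]
Event 14 (INT 0): INT 0 arrives: push (IRQ1, PC=0), enter IRQ0 at PC=0 (depth now 2) [depth=2]
Event 15 (EXEC): [IRQ0] PC=0: INC 1 -> ACC=-7 [depth=2]
Event 16 (EXEC): [IRQ0] PC=1: DEC 1 -> ACC=-8 [depth=2]
Event 17 (EXEC): [IRQ0] PC=2: DEC 4 -> ACC=-12 [depth=2]
Event 18 (EXEC): [IRQ0] PC=3: IRET -> resume IRQ1 at PC=0 (depth now 1) [depth=1]
Event 19 (EXEC): [IRQ1] PC=0: DEC 4 -> ACC=-16 [depth=1]
Event 20 (EXEC): [IRQ1] PC=1: DEC 2 -> ACC=-18 [depth=1]
Event 21 (EXEC): [IRQ1] PC=2: DEC 3 -> ACC=-21 [depth=1]
Event 22 (EXEC): [IRQ1] PC=3: IRET -> resume MAIN at PC=2 (depth now 0) [depth=0]
Event 23 (EXEC): [MAIN] PC=2: DEC 5 -> ACC=-26 [depth=0]
Event 24 (EXEC): [MAIN] PC=3: DEC 2 -> ACC=-28 [depth=0]
Event 25 (EXEC): [MAIN] PC=4: NOP [depth=0]
Event 26 (EXEC): [MAIN] PC=5: HALT [depth=0]
Max depth observed: 2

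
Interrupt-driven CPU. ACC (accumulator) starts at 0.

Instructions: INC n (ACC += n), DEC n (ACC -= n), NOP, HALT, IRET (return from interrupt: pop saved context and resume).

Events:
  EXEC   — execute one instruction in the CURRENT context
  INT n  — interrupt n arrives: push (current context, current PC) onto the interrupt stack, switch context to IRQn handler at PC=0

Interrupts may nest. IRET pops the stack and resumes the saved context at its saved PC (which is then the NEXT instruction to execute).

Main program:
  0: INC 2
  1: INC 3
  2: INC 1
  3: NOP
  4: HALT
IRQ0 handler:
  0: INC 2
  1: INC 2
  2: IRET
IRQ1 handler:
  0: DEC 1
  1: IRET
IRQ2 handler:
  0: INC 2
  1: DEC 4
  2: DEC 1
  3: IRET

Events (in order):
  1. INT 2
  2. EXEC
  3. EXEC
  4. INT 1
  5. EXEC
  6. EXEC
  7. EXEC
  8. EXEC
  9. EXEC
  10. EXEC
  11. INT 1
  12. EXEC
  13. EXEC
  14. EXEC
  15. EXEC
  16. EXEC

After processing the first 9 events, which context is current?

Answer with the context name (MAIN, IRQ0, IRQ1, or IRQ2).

Event 1 (INT 2): INT 2 arrives: push (MAIN, PC=0), enter IRQ2 at PC=0 (depth now 1)
Event 2 (EXEC): [IRQ2] PC=0: INC 2 -> ACC=2
Event 3 (EXEC): [IRQ2] PC=1: DEC 4 -> ACC=-2
Event 4 (INT 1): INT 1 arrives: push (IRQ2, PC=2), enter IRQ1 at PC=0 (depth now 2)
Event 5 (EXEC): [IRQ1] PC=0: DEC 1 -> ACC=-3
Event 6 (EXEC): [IRQ1] PC=1: IRET -> resume IRQ2 at PC=2 (depth now 1)
Event 7 (EXEC): [IRQ2] PC=2: DEC 1 -> ACC=-4
Event 8 (EXEC): [IRQ2] PC=3: IRET -> resume MAIN at PC=0 (depth now 0)
Event 9 (EXEC): [MAIN] PC=0: INC 2 -> ACC=-2

Answer: MAIN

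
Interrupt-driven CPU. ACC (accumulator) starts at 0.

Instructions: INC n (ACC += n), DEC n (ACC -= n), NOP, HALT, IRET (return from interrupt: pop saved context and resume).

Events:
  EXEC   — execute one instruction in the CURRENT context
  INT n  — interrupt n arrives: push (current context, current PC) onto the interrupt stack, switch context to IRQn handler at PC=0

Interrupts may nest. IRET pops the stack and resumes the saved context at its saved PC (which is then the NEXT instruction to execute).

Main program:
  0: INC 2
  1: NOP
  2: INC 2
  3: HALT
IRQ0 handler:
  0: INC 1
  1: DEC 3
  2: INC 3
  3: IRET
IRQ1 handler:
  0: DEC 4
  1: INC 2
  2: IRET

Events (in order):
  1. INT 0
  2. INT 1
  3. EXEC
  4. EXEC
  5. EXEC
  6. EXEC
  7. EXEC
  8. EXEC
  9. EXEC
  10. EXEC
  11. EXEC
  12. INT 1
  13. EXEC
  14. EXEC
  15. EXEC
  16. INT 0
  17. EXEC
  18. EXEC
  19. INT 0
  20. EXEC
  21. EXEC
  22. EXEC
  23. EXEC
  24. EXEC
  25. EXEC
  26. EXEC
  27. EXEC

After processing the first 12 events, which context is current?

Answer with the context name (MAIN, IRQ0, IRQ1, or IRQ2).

Answer: IRQ1

Derivation:
Event 1 (INT 0): INT 0 arrives: push (MAIN, PC=0), enter IRQ0 at PC=0 (depth now 1)
Event 2 (INT 1): INT 1 arrives: push (IRQ0, PC=0), enter IRQ1 at PC=0 (depth now 2)
Event 3 (EXEC): [IRQ1] PC=0: DEC 4 -> ACC=-4
Event 4 (EXEC): [IRQ1] PC=1: INC 2 -> ACC=-2
Event 5 (EXEC): [IRQ1] PC=2: IRET -> resume IRQ0 at PC=0 (depth now 1)
Event 6 (EXEC): [IRQ0] PC=0: INC 1 -> ACC=-1
Event 7 (EXEC): [IRQ0] PC=1: DEC 3 -> ACC=-4
Event 8 (EXEC): [IRQ0] PC=2: INC 3 -> ACC=-1
Event 9 (EXEC): [IRQ0] PC=3: IRET -> resume MAIN at PC=0 (depth now 0)
Event 10 (EXEC): [MAIN] PC=0: INC 2 -> ACC=1
Event 11 (EXEC): [MAIN] PC=1: NOP
Event 12 (INT 1): INT 1 arrives: push (MAIN, PC=2), enter IRQ1 at PC=0 (depth now 1)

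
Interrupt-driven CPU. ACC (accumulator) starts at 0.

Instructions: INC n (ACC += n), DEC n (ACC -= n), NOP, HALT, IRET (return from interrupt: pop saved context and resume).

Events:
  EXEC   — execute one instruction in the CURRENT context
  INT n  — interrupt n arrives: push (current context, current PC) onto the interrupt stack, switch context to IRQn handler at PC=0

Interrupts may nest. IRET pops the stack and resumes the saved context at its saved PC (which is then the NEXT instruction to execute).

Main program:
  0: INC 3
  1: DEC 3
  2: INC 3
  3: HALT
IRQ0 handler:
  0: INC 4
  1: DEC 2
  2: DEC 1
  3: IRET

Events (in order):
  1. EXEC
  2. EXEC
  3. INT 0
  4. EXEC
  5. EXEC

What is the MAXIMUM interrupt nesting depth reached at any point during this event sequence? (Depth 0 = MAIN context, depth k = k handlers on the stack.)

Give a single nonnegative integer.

Answer: 1

Derivation:
Event 1 (EXEC): [MAIN] PC=0: INC 3 -> ACC=3 [depth=0]
Event 2 (EXEC): [MAIN] PC=1: DEC 3 -> ACC=0 [depth=0]
Event 3 (INT 0): INT 0 arrives: push (MAIN, PC=2), enter IRQ0 at PC=0 (depth now 1) [depth=1]
Event 4 (EXEC): [IRQ0] PC=0: INC 4 -> ACC=4 [depth=1]
Event 5 (EXEC): [IRQ0] PC=1: DEC 2 -> ACC=2 [depth=1]
Max depth observed: 1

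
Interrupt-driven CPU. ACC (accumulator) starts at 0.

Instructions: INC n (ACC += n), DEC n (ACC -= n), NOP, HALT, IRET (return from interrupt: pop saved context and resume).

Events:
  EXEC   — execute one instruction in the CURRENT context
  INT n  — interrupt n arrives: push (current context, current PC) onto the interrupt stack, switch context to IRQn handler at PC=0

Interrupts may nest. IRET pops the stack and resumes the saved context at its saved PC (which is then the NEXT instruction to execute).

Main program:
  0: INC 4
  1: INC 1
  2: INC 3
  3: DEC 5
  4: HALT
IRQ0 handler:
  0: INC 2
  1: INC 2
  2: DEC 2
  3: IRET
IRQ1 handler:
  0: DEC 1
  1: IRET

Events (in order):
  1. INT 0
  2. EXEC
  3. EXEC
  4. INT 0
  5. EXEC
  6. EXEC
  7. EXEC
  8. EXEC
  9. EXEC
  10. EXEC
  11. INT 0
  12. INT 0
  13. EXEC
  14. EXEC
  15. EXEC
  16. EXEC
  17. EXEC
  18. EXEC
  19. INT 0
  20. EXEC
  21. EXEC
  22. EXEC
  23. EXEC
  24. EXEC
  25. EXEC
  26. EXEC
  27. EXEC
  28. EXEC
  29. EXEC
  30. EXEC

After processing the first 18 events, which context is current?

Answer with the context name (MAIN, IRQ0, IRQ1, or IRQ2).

Event 1 (INT 0): INT 0 arrives: push (MAIN, PC=0), enter IRQ0 at PC=0 (depth now 1)
Event 2 (EXEC): [IRQ0] PC=0: INC 2 -> ACC=2
Event 3 (EXEC): [IRQ0] PC=1: INC 2 -> ACC=4
Event 4 (INT 0): INT 0 arrives: push (IRQ0, PC=2), enter IRQ0 at PC=0 (depth now 2)
Event 5 (EXEC): [IRQ0] PC=0: INC 2 -> ACC=6
Event 6 (EXEC): [IRQ0] PC=1: INC 2 -> ACC=8
Event 7 (EXEC): [IRQ0] PC=2: DEC 2 -> ACC=6
Event 8 (EXEC): [IRQ0] PC=3: IRET -> resume IRQ0 at PC=2 (depth now 1)
Event 9 (EXEC): [IRQ0] PC=2: DEC 2 -> ACC=4
Event 10 (EXEC): [IRQ0] PC=3: IRET -> resume MAIN at PC=0 (depth now 0)
Event 11 (INT 0): INT 0 arrives: push (MAIN, PC=0), enter IRQ0 at PC=0 (depth now 1)
Event 12 (INT 0): INT 0 arrives: push (IRQ0, PC=0), enter IRQ0 at PC=0 (depth now 2)
Event 13 (EXEC): [IRQ0] PC=0: INC 2 -> ACC=6
Event 14 (EXEC): [IRQ0] PC=1: INC 2 -> ACC=8
Event 15 (EXEC): [IRQ0] PC=2: DEC 2 -> ACC=6
Event 16 (EXEC): [IRQ0] PC=3: IRET -> resume IRQ0 at PC=0 (depth now 1)
Event 17 (EXEC): [IRQ0] PC=0: INC 2 -> ACC=8
Event 18 (EXEC): [IRQ0] PC=1: INC 2 -> ACC=10

Answer: IRQ0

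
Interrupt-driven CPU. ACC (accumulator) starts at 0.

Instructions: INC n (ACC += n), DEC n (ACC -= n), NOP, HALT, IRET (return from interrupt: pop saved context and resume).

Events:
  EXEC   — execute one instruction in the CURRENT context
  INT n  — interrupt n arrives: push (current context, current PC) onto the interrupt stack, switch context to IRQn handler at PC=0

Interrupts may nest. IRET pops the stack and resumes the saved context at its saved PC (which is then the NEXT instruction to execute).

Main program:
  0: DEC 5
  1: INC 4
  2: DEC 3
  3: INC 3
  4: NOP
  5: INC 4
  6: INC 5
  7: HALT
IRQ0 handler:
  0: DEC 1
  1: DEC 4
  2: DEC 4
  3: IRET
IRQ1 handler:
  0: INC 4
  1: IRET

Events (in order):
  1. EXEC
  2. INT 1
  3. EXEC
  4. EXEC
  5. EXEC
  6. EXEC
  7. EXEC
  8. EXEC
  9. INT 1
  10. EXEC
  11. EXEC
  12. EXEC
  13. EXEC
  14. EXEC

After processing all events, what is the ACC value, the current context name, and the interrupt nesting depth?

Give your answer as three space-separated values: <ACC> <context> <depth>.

Event 1 (EXEC): [MAIN] PC=0: DEC 5 -> ACC=-5
Event 2 (INT 1): INT 1 arrives: push (MAIN, PC=1), enter IRQ1 at PC=0 (depth now 1)
Event 3 (EXEC): [IRQ1] PC=0: INC 4 -> ACC=-1
Event 4 (EXEC): [IRQ1] PC=1: IRET -> resume MAIN at PC=1 (depth now 0)
Event 5 (EXEC): [MAIN] PC=1: INC 4 -> ACC=3
Event 6 (EXEC): [MAIN] PC=2: DEC 3 -> ACC=0
Event 7 (EXEC): [MAIN] PC=3: INC 3 -> ACC=3
Event 8 (EXEC): [MAIN] PC=4: NOP
Event 9 (INT 1): INT 1 arrives: push (MAIN, PC=5), enter IRQ1 at PC=0 (depth now 1)
Event 10 (EXEC): [IRQ1] PC=0: INC 4 -> ACC=7
Event 11 (EXEC): [IRQ1] PC=1: IRET -> resume MAIN at PC=5 (depth now 0)
Event 12 (EXEC): [MAIN] PC=5: INC 4 -> ACC=11
Event 13 (EXEC): [MAIN] PC=6: INC 5 -> ACC=16
Event 14 (EXEC): [MAIN] PC=7: HALT

Answer: 16 MAIN 0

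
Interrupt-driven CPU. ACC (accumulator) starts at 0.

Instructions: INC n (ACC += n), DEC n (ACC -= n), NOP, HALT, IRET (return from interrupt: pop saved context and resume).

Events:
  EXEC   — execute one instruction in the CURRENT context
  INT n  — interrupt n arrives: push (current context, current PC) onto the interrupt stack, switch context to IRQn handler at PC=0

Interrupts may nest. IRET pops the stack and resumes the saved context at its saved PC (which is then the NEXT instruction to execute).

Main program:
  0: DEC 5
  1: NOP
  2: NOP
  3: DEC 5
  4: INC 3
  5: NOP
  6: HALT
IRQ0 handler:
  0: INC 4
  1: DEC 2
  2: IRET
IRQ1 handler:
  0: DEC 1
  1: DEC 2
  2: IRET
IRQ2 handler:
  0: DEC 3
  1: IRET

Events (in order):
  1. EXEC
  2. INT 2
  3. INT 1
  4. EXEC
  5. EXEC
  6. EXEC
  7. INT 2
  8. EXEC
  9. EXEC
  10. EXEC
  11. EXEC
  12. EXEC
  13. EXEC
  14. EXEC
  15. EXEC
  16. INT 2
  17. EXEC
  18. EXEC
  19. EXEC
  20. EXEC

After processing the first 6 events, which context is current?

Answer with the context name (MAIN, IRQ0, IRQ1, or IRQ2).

Answer: IRQ2

Derivation:
Event 1 (EXEC): [MAIN] PC=0: DEC 5 -> ACC=-5
Event 2 (INT 2): INT 2 arrives: push (MAIN, PC=1), enter IRQ2 at PC=0 (depth now 1)
Event 3 (INT 1): INT 1 arrives: push (IRQ2, PC=0), enter IRQ1 at PC=0 (depth now 2)
Event 4 (EXEC): [IRQ1] PC=0: DEC 1 -> ACC=-6
Event 5 (EXEC): [IRQ1] PC=1: DEC 2 -> ACC=-8
Event 6 (EXEC): [IRQ1] PC=2: IRET -> resume IRQ2 at PC=0 (depth now 1)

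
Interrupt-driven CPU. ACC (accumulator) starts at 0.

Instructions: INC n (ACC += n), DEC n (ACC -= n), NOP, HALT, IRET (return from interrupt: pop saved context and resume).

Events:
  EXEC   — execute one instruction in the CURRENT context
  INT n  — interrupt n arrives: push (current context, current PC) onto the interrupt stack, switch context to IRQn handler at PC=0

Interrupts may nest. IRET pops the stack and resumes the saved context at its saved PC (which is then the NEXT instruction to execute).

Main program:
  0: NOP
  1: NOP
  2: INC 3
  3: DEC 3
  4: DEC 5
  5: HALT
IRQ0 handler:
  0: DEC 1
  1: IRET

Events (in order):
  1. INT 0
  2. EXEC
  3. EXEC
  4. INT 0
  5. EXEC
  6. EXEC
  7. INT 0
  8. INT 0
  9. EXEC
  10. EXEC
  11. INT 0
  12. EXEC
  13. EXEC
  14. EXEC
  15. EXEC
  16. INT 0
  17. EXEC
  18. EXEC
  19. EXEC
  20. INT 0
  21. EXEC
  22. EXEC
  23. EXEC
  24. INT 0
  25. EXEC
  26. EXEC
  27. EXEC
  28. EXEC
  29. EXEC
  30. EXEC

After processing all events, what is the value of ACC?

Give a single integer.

Event 1 (INT 0): INT 0 arrives: push (MAIN, PC=0), enter IRQ0 at PC=0 (depth now 1)
Event 2 (EXEC): [IRQ0] PC=0: DEC 1 -> ACC=-1
Event 3 (EXEC): [IRQ0] PC=1: IRET -> resume MAIN at PC=0 (depth now 0)
Event 4 (INT 0): INT 0 arrives: push (MAIN, PC=0), enter IRQ0 at PC=0 (depth now 1)
Event 5 (EXEC): [IRQ0] PC=0: DEC 1 -> ACC=-2
Event 6 (EXEC): [IRQ0] PC=1: IRET -> resume MAIN at PC=0 (depth now 0)
Event 7 (INT 0): INT 0 arrives: push (MAIN, PC=0), enter IRQ0 at PC=0 (depth now 1)
Event 8 (INT 0): INT 0 arrives: push (IRQ0, PC=0), enter IRQ0 at PC=0 (depth now 2)
Event 9 (EXEC): [IRQ0] PC=0: DEC 1 -> ACC=-3
Event 10 (EXEC): [IRQ0] PC=1: IRET -> resume IRQ0 at PC=0 (depth now 1)
Event 11 (INT 0): INT 0 arrives: push (IRQ0, PC=0), enter IRQ0 at PC=0 (depth now 2)
Event 12 (EXEC): [IRQ0] PC=0: DEC 1 -> ACC=-4
Event 13 (EXEC): [IRQ0] PC=1: IRET -> resume IRQ0 at PC=0 (depth now 1)
Event 14 (EXEC): [IRQ0] PC=0: DEC 1 -> ACC=-5
Event 15 (EXEC): [IRQ0] PC=1: IRET -> resume MAIN at PC=0 (depth now 0)
Event 16 (INT 0): INT 0 arrives: push (MAIN, PC=0), enter IRQ0 at PC=0 (depth now 1)
Event 17 (EXEC): [IRQ0] PC=0: DEC 1 -> ACC=-6
Event 18 (EXEC): [IRQ0] PC=1: IRET -> resume MAIN at PC=0 (depth now 0)
Event 19 (EXEC): [MAIN] PC=0: NOP
Event 20 (INT 0): INT 0 arrives: push (MAIN, PC=1), enter IRQ0 at PC=0 (depth now 1)
Event 21 (EXEC): [IRQ0] PC=0: DEC 1 -> ACC=-7
Event 22 (EXEC): [IRQ0] PC=1: IRET -> resume MAIN at PC=1 (depth now 0)
Event 23 (EXEC): [MAIN] PC=1: NOP
Event 24 (INT 0): INT 0 arrives: push (MAIN, PC=2), enter IRQ0 at PC=0 (depth now 1)
Event 25 (EXEC): [IRQ0] PC=0: DEC 1 -> ACC=-8
Event 26 (EXEC): [IRQ0] PC=1: IRET -> resume MAIN at PC=2 (depth now 0)
Event 27 (EXEC): [MAIN] PC=2: INC 3 -> ACC=-5
Event 28 (EXEC): [MAIN] PC=3: DEC 3 -> ACC=-8
Event 29 (EXEC): [MAIN] PC=4: DEC 5 -> ACC=-13
Event 30 (EXEC): [MAIN] PC=5: HALT

Answer: -13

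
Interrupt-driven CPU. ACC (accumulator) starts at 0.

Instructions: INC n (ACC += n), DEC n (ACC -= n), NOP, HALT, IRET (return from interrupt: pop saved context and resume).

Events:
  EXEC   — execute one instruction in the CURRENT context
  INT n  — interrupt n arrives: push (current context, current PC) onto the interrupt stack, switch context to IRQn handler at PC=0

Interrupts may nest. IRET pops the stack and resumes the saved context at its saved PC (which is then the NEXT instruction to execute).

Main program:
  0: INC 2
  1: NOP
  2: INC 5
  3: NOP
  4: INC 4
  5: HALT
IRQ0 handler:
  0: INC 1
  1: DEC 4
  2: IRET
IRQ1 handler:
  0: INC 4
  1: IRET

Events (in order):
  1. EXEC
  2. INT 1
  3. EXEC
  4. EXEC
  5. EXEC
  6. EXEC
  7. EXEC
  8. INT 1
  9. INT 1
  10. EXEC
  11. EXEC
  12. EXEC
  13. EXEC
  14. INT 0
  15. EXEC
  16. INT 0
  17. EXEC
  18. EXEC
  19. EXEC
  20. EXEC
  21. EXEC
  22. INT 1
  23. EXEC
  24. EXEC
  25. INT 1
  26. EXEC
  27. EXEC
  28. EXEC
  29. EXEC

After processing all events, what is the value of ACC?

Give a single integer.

Answer: 25

Derivation:
Event 1 (EXEC): [MAIN] PC=0: INC 2 -> ACC=2
Event 2 (INT 1): INT 1 arrives: push (MAIN, PC=1), enter IRQ1 at PC=0 (depth now 1)
Event 3 (EXEC): [IRQ1] PC=0: INC 4 -> ACC=6
Event 4 (EXEC): [IRQ1] PC=1: IRET -> resume MAIN at PC=1 (depth now 0)
Event 5 (EXEC): [MAIN] PC=1: NOP
Event 6 (EXEC): [MAIN] PC=2: INC 5 -> ACC=11
Event 7 (EXEC): [MAIN] PC=3: NOP
Event 8 (INT 1): INT 1 arrives: push (MAIN, PC=4), enter IRQ1 at PC=0 (depth now 1)
Event 9 (INT 1): INT 1 arrives: push (IRQ1, PC=0), enter IRQ1 at PC=0 (depth now 2)
Event 10 (EXEC): [IRQ1] PC=0: INC 4 -> ACC=15
Event 11 (EXEC): [IRQ1] PC=1: IRET -> resume IRQ1 at PC=0 (depth now 1)
Event 12 (EXEC): [IRQ1] PC=0: INC 4 -> ACC=19
Event 13 (EXEC): [IRQ1] PC=1: IRET -> resume MAIN at PC=4 (depth now 0)
Event 14 (INT 0): INT 0 arrives: push (MAIN, PC=4), enter IRQ0 at PC=0 (depth now 1)
Event 15 (EXEC): [IRQ0] PC=0: INC 1 -> ACC=20
Event 16 (INT 0): INT 0 arrives: push (IRQ0, PC=1), enter IRQ0 at PC=0 (depth now 2)
Event 17 (EXEC): [IRQ0] PC=0: INC 1 -> ACC=21
Event 18 (EXEC): [IRQ0] PC=1: DEC 4 -> ACC=17
Event 19 (EXEC): [IRQ0] PC=2: IRET -> resume IRQ0 at PC=1 (depth now 1)
Event 20 (EXEC): [IRQ0] PC=1: DEC 4 -> ACC=13
Event 21 (EXEC): [IRQ0] PC=2: IRET -> resume MAIN at PC=4 (depth now 0)
Event 22 (INT 1): INT 1 arrives: push (MAIN, PC=4), enter IRQ1 at PC=0 (depth now 1)
Event 23 (EXEC): [IRQ1] PC=0: INC 4 -> ACC=17
Event 24 (EXEC): [IRQ1] PC=1: IRET -> resume MAIN at PC=4 (depth now 0)
Event 25 (INT 1): INT 1 arrives: push (MAIN, PC=4), enter IRQ1 at PC=0 (depth now 1)
Event 26 (EXEC): [IRQ1] PC=0: INC 4 -> ACC=21
Event 27 (EXEC): [IRQ1] PC=1: IRET -> resume MAIN at PC=4 (depth now 0)
Event 28 (EXEC): [MAIN] PC=4: INC 4 -> ACC=25
Event 29 (EXEC): [MAIN] PC=5: HALT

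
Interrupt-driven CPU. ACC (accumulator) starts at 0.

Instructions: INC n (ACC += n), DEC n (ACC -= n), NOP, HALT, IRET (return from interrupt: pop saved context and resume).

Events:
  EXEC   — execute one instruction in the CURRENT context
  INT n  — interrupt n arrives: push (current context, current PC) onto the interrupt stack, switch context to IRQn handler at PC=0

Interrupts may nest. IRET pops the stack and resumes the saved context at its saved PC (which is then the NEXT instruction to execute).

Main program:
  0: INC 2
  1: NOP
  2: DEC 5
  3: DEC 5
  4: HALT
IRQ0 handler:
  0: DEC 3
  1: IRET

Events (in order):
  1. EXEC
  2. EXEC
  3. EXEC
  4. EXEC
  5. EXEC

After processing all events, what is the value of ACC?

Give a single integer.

Event 1 (EXEC): [MAIN] PC=0: INC 2 -> ACC=2
Event 2 (EXEC): [MAIN] PC=1: NOP
Event 3 (EXEC): [MAIN] PC=2: DEC 5 -> ACC=-3
Event 4 (EXEC): [MAIN] PC=3: DEC 5 -> ACC=-8
Event 5 (EXEC): [MAIN] PC=4: HALT

Answer: -8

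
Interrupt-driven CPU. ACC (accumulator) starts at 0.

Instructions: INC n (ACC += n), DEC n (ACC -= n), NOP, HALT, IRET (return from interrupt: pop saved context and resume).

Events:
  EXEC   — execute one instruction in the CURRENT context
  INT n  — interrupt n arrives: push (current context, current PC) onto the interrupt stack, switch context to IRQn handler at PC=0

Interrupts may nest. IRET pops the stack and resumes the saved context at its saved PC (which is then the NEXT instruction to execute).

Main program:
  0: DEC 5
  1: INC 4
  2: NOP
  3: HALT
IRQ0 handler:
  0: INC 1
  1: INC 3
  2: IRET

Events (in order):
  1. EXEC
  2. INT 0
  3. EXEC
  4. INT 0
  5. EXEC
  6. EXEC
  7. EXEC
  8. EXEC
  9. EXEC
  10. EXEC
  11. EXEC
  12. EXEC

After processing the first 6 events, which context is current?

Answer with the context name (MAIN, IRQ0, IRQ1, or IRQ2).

Event 1 (EXEC): [MAIN] PC=0: DEC 5 -> ACC=-5
Event 2 (INT 0): INT 0 arrives: push (MAIN, PC=1), enter IRQ0 at PC=0 (depth now 1)
Event 3 (EXEC): [IRQ0] PC=0: INC 1 -> ACC=-4
Event 4 (INT 0): INT 0 arrives: push (IRQ0, PC=1), enter IRQ0 at PC=0 (depth now 2)
Event 5 (EXEC): [IRQ0] PC=0: INC 1 -> ACC=-3
Event 6 (EXEC): [IRQ0] PC=1: INC 3 -> ACC=0

Answer: IRQ0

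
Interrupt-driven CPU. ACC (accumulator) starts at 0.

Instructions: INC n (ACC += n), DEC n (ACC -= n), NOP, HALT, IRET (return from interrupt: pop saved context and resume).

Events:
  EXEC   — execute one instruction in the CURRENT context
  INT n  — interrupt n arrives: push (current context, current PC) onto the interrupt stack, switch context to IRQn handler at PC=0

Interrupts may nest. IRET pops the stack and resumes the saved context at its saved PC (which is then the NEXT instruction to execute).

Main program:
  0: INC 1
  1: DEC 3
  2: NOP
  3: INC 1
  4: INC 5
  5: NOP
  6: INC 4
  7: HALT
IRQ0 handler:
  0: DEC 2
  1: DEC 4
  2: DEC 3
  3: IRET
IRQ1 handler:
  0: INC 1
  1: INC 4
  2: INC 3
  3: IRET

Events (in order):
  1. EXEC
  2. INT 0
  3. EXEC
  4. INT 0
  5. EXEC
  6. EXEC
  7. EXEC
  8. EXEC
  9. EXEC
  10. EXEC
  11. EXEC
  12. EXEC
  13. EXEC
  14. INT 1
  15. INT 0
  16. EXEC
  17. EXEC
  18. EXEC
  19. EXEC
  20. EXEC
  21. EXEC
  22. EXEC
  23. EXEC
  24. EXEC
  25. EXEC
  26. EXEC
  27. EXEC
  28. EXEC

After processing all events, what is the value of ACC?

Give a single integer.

Answer: -11

Derivation:
Event 1 (EXEC): [MAIN] PC=0: INC 1 -> ACC=1
Event 2 (INT 0): INT 0 arrives: push (MAIN, PC=1), enter IRQ0 at PC=0 (depth now 1)
Event 3 (EXEC): [IRQ0] PC=0: DEC 2 -> ACC=-1
Event 4 (INT 0): INT 0 arrives: push (IRQ0, PC=1), enter IRQ0 at PC=0 (depth now 2)
Event 5 (EXEC): [IRQ0] PC=0: DEC 2 -> ACC=-3
Event 6 (EXEC): [IRQ0] PC=1: DEC 4 -> ACC=-7
Event 7 (EXEC): [IRQ0] PC=2: DEC 3 -> ACC=-10
Event 8 (EXEC): [IRQ0] PC=3: IRET -> resume IRQ0 at PC=1 (depth now 1)
Event 9 (EXEC): [IRQ0] PC=1: DEC 4 -> ACC=-14
Event 10 (EXEC): [IRQ0] PC=2: DEC 3 -> ACC=-17
Event 11 (EXEC): [IRQ0] PC=3: IRET -> resume MAIN at PC=1 (depth now 0)
Event 12 (EXEC): [MAIN] PC=1: DEC 3 -> ACC=-20
Event 13 (EXEC): [MAIN] PC=2: NOP
Event 14 (INT 1): INT 1 arrives: push (MAIN, PC=3), enter IRQ1 at PC=0 (depth now 1)
Event 15 (INT 0): INT 0 arrives: push (IRQ1, PC=0), enter IRQ0 at PC=0 (depth now 2)
Event 16 (EXEC): [IRQ0] PC=0: DEC 2 -> ACC=-22
Event 17 (EXEC): [IRQ0] PC=1: DEC 4 -> ACC=-26
Event 18 (EXEC): [IRQ0] PC=2: DEC 3 -> ACC=-29
Event 19 (EXEC): [IRQ0] PC=3: IRET -> resume IRQ1 at PC=0 (depth now 1)
Event 20 (EXEC): [IRQ1] PC=0: INC 1 -> ACC=-28
Event 21 (EXEC): [IRQ1] PC=1: INC 4 -> ACC=-24
Event 22 (EXEC): [IRQ1] PC=2: INC 3 -> ACC=-21
Event 23 (EXEC): [IRQ1] PC=3: IRET -> resume MAIN at PC=3 (depth now 0)
Event 24 (EXEC): [MAIN] PC=3: INC 1 -> ACC=-20
Event 25 (EXEC): [MAIN] PC=4: INC 5 -> ACC=-15
Event 26 (EXEC): [MAIN] PC=5: NOP
Event 27 (EXEC): [MAIN] PC=6: INC 4 -> ACC=-11
Event 28 (EXEC): [MAIN] PC=7: HALT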